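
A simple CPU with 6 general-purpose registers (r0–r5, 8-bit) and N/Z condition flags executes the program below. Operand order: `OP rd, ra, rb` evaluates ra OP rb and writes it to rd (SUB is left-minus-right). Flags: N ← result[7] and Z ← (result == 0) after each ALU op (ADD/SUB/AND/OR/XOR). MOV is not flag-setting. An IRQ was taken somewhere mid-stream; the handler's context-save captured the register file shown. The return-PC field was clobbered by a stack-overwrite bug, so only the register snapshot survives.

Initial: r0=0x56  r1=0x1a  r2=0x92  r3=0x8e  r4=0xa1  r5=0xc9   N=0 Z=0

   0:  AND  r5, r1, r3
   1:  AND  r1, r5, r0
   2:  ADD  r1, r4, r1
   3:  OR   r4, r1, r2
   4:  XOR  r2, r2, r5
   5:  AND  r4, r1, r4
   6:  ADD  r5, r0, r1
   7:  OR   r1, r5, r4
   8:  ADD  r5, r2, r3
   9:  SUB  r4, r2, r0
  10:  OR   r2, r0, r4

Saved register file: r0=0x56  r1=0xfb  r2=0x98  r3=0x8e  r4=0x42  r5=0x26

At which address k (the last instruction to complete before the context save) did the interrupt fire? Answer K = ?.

K = 9

after  0: r0=0x56 r1=0x1a r2=0x92 r3=0x8e r4=0xa1 r5=0x0a  N=0 Z=0
after  1: r0=0x56 r1=0x02 r2=0x92 r3=0x8e r4=0xa1 r5=0x0a  N=0 Z=0
after  2: r0=0x56 r1=0xa3 r2=0x92 r3=0x8e r4=0xa1 r5=0x0a  N=1 Z=0
after  3: r0=0x56 r1=0xa3 r2=0x92 r3=0x8e r4=0xb3 r5=0x0a  N=1 Z=0
after  4: r0=0x56 r1=0xa3 r2=0x98 r3=0x8e r4=0xb3 r5=0x0a  N=1 Z=0
after  5: r0=0x56 r1=0xa3 r2=0x98 r3=0x8e r4=0xa3 r5=0x0a  N=1 Z=0
after  6: r0=0x56 r1=0xa3 r2=0x98 r3=0x8e r4=0xa3 r5=0xf9  N=1 Z=0
after  7: r0=0x56 r1=0xfb r2=0x98 r3=0x8e r4=0xa3 r5=0xf9  N=1 Z=0
after  8: r0=0x56 r1=0xfb r2=0x98 r3=0x8e r4=0xa3 r5=0x26  N=0 Z=0
after  9: r0=0x56 r1=0xfb r2=0x98 r3=0x8e r4=0x42 r5=0x26  N=0 Z=0
-- IRQ taken; context saved, return-PC = 10 --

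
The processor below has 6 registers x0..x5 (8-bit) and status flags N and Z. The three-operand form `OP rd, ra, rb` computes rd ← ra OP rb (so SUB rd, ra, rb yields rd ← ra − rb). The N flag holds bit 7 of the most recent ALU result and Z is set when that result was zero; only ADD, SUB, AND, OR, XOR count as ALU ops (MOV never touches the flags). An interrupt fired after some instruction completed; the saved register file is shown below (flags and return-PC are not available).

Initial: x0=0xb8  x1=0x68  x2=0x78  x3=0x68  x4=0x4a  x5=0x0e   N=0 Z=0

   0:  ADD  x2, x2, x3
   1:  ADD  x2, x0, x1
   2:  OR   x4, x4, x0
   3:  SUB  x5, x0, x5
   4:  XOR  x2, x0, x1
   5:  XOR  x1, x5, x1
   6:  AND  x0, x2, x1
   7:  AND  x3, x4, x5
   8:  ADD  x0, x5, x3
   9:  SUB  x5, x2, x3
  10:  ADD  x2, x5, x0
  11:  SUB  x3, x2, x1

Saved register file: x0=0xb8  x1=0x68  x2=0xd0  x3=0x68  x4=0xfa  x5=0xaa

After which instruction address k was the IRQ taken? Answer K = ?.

after  0: x0=0xb8 x1=0x68 x2=0xe0 x3=0x68 x4=0x4a x5=0x0e  N=1 Z=0
after  1: x0=0xb8 x1=0x68 x2=0x20 x3=0x68 x4=0x4a x5=0x0e  N=0 Z=0
after  2: x0=0xb8 x1=0x68 x2=0x20 x3=0x68 x4=0xfa x5=0x0e  N=1 Z=0
after  3: x0=0xb8 x1=0x68 x2=0x20 x3=0x68 x4=0xfa x5=0xaa  N=1 Z=0
after  4: x0=0xb8 x1=0x68 x2=0xd0 x3=0x68 x4=0xfa x5=0xaa  N=1 Z=0
-- IRQ taken; context saved, return-PC = 5 --

K = 4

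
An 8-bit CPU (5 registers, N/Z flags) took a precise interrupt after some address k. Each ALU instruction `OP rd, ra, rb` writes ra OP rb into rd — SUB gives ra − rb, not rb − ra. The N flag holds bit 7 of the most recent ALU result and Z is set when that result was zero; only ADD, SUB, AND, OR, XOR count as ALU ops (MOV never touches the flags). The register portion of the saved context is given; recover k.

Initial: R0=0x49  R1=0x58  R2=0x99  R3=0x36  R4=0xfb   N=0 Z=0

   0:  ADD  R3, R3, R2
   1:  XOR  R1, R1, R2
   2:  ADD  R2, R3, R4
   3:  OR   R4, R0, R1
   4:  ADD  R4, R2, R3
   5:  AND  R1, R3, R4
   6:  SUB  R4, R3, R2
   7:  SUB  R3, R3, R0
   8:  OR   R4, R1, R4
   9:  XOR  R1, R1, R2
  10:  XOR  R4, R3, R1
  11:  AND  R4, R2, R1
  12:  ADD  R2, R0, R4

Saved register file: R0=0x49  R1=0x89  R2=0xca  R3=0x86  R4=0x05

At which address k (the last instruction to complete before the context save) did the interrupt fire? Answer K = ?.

after  0: R0=0x49 R1=0x58 R2=0x99 R3=0xcf R4=0xfb  N=1 Z=0
after  1: R0=0x49 R1=0xc1 R2=0x99 R3=0xcf R4=0xfb  N=1 Z=0
after  2: R0=0x49 R1=0xc1 R2=0xca R3=0xcf R4=0xfb  N=1 Z=0
after  3: R0=0x49 R1=0xc1 R2=0xca R3=0xcf R4=0xc9  N=1 Z=0
after  4: R0=0x49 R1=0xc1 R2=0xca R3=0xcf R4=0x99  N=1 Z=0
after  5: R0=0x49 R1=0x89 R2=0xca R3=0xcf R4=0x99  N=1 Z=0
after  6: R0=0x49 R1=0x89 R2=0xca R3=0xcf R4=0x05  N=0 Z=0
after  7: R0=0x49 R1=0x89 R2=0xca R3=0x86 R4=0x05  N=1 Z=0
-- IRQ taken; context saved, return-PC = 8 --

K = 7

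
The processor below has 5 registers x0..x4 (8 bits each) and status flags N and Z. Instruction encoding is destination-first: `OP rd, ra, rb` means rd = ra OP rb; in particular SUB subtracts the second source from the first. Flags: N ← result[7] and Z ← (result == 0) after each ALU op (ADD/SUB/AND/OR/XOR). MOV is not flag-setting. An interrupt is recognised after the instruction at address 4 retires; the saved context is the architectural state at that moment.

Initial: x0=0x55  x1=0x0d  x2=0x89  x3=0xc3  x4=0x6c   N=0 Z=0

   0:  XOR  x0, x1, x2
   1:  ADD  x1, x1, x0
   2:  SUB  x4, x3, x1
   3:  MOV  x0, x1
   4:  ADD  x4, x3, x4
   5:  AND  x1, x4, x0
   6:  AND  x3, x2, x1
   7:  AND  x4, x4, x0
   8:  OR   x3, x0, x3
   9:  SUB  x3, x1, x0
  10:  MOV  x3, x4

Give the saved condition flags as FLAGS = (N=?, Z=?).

after  0: x0=0x84 x1=0x0d x2=0x89 x3=0xc3 x4=0x6c  N=1 Z=0
after  1: x0=0x84 x1=0x91 x2=0x89 x3=0xc3 x4=0x6c  N=1 Z=0
after  2: x0=0x84 x1=0x91 x2=0x89 x3=0xc3 x4=0x32  N=0 Z=0
after  3: x0=0x91 x1=0x91 x2=0x89 x3=0xc3 x4=0x32  N=0 Z=0
after  4: x0=0x91 x1=0x91 x2=0x89 x3=0xc3 x4=0xf5  N=1 Z=0
-- IRQ taken; context saved, return-PC = 5 --

FLAGS = (N=1, Z=0)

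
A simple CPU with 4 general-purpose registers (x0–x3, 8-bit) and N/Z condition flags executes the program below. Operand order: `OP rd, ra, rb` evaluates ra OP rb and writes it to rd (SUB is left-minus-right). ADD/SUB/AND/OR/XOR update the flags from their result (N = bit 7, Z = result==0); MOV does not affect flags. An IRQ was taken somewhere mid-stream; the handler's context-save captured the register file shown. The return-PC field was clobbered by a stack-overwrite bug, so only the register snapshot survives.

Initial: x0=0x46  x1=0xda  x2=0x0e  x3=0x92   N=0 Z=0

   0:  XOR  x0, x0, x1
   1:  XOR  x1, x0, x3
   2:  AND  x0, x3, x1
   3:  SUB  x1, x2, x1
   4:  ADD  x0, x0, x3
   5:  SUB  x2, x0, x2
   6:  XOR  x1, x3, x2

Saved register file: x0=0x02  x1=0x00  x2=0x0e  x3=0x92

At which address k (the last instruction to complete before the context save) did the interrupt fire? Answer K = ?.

after  0: x0=0x9c x1=0xda x2=0x0e x3=0x92  N=1 Z=0
after  1: x0=0x9c x1=0x0e x2=0x0e x3=0x92  N=0 Z=0
after  2: x0=0x02 x1=0x0e x2=0x0e x3=0x92  N=0 Z=0
after  3: x0=0x02 x1=0x00 x2=0x0e x3=0x92  N=0 Z=1
-- IRQ taken; context saved, return-PC = 4 --

K = 3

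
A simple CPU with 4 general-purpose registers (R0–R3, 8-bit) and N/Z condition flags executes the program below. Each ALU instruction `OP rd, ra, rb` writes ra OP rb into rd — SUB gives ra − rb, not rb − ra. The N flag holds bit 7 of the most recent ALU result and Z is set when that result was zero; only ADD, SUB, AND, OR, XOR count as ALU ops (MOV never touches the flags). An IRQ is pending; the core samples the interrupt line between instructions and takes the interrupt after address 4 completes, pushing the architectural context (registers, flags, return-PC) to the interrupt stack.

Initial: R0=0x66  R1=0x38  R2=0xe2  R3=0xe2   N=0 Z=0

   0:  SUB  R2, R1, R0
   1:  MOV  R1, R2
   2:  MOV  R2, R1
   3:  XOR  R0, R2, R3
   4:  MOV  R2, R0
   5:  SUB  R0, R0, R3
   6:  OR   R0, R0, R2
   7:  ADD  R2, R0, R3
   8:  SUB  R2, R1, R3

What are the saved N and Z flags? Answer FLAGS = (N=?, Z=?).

FLAGS = (N=0, Z=0)

after  0: R0=0x66 R1=0x38 R2=0xd2 R3=0xe2  N=1 Z=0
after  1: R0=0x66 R1=0xd2 R2=0xd2 R3=0xe2  N=1 Z=0
after  2: R0=0x66 R1=0xd2 R2=0xd2 R3=0xe2  N=1 Z=0
after  3: R0=0x30 R1=0xd2 R2=0xd2 R3=0xe2  N=0 Z=0
after  4: R0=0x30 R1=0xd2 R2=0x30 R3=0xe2  N=0 Z=0
-- IRQ taken; context saved, return-PC = 5 --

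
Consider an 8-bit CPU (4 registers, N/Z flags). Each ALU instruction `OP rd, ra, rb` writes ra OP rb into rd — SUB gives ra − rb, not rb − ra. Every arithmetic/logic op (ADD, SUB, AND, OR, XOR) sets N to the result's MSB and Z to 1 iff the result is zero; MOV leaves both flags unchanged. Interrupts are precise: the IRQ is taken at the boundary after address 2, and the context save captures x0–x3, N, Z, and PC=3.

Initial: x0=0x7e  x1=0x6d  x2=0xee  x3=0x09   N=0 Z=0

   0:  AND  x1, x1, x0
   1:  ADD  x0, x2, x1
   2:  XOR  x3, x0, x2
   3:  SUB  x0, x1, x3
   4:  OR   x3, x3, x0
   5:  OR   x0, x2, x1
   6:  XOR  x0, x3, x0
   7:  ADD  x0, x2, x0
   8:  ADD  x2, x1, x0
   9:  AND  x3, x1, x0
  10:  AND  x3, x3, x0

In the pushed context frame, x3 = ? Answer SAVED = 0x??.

after  0: x0=0x7e x1=0x6c x2=0xee x3=0x09  N=0 Z=0
after  1: x0=0x5a x1=0x6c x2=0xee x3=0x09  N=0 Z=0
after  2: x0=0x5a x1=0x6c x2=0xee x3=0xb4  N=1 Z=0
-- IRQ taken; context saved, return-PC = 3 --

SAVED = 0xb4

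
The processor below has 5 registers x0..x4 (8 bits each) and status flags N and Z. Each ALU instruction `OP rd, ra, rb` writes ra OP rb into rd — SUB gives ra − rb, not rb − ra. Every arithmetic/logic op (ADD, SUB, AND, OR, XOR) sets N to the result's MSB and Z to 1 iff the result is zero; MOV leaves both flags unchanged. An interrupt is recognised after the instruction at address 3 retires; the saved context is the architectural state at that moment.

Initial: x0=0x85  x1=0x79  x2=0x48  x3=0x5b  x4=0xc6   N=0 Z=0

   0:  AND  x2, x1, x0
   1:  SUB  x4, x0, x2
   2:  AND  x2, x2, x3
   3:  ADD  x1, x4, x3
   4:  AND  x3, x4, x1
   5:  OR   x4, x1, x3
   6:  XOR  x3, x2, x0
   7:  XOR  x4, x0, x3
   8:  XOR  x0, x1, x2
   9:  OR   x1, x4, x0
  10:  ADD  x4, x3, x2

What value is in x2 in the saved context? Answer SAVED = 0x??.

SAVED = 0x01

after  0: x0=0x85 x1=0x79 x2=0x01 x3=0x5b x4=0xc6  N=0 Z=0
after  1: x0=0x85 x1=0x79 x2=0x01 x3=0x5b x4=0x84  N=1 Z=0
after  2: x0=0x85 x1=0x79 x2=0x01 x3=0x5b x4=0x84  N=0 Z=0
after  3: x0=0x85 x1=0xdf x2=0x01 x3=0x5b x4=0x84  N=1 Z=0
-- IRQ taken; context saved, return-PC = 4 --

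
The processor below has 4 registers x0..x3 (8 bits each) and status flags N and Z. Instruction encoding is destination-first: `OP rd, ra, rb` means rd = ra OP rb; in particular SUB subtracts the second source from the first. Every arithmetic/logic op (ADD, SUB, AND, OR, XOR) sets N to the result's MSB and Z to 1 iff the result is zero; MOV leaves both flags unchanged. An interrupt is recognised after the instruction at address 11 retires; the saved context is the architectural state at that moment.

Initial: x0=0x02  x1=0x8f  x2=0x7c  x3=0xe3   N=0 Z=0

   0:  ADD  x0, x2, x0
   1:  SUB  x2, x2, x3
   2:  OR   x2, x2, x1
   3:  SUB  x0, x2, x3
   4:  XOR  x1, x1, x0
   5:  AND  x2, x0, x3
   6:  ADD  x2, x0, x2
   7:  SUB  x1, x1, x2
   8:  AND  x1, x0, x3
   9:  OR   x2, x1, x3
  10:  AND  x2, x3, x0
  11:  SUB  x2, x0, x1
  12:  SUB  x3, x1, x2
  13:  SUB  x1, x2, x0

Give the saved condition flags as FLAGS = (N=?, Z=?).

after  0: x0=0x7e x1=0x8f x2=0x7c x3=0xe3  N=0 Z=0
after  1: x0=0x7e x1=0x8f x2=0x99 x3=0xe3  N=1 Z=0
after  2: x0=0x7e x1=0x8f x2=0x9f x3=0xe3  N=1 Z=0
after  3: x0=0xbc x1=0x8f x2=0x9f x3=0xe3  N=1 Z=0
after  4: x0=0xbc x1=0x33 x2=0x9f x3=0xe3  N=0 Z=0
after  5: x0=0xbc x1=0x33 x2=0xa0 x3=0xe3  N=1 Z=0
after  6: x0=0xbc x1=0x33 x2=0x5c x3=0xe3  N=0 Z=0
after  7: x0=0xbc x1=0xd7 x2=0x5c x3=0xe3  N=1 Z=0
after  8: x0=0xbc x1=0xa0 x2=0x5c x3=0xe3  N=1 Z=0
after  9: x0=0xbc x1=0xa0 x2=0xe3 x3=0xe3  N=1 Z=0
after 10: x0=0xbc x1=0xa0 x2=0xa0 x3=0xe3  N=1 Z=0
after 11: x0=0xbc x1=0xa0 x2=0x1c x3=0xe3  N=0 Z=0
-- IRQ taken; context saved, return-PC = 12 --

FLAGS = (N=0, Z=0)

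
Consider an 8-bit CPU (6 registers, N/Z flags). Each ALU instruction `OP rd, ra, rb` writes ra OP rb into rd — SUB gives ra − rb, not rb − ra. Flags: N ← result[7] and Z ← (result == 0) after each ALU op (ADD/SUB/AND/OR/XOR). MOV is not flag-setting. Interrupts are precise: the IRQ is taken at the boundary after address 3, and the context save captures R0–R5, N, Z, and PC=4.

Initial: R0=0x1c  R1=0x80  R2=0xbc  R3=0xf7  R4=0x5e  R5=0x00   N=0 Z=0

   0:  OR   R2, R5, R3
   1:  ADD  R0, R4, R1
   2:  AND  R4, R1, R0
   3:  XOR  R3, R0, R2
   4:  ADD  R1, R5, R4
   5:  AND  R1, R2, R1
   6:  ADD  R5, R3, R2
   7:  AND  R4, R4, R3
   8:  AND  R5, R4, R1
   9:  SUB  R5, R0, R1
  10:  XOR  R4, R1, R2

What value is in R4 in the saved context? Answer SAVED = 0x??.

after  0: R0=0x1c R1=0x80 R2=0xf7 R3=0xf7 R4=0x5e R5=0x00  N=1 Z=0
after  1: R0=0xde R1=0x80 R2=0xf7 R3=0xf7 R4=0x5e R5=0x00  N=1 Z=0
after  2: R0=0xde R1=0x80 R2=0xf7 R3=0xf7 R4=0x80 R5=0x00  N=1 Z=0
after  3: R0=0xde R1=0x80 R2=0xf7 R3=0x29 R4=0x80 R5=0x00  N=0 Z=0
-- IRQ taken; context saved, return-PC = 4 --

SAVED = 0x80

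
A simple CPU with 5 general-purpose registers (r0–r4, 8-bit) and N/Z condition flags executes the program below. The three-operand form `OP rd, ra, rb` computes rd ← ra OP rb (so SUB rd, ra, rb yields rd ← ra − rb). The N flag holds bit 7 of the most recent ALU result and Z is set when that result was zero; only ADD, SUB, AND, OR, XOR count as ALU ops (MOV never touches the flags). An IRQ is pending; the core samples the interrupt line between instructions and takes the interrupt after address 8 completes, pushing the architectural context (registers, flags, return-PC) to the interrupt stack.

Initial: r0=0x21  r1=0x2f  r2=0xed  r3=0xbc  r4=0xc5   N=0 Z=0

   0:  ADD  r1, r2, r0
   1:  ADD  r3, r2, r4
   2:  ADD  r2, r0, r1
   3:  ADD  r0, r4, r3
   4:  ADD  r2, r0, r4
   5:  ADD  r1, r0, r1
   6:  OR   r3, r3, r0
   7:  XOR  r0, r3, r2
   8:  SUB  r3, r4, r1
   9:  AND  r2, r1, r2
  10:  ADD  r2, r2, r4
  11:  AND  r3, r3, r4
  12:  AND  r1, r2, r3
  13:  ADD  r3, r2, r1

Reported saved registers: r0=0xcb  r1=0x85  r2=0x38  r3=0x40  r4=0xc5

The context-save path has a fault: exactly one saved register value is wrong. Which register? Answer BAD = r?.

BAD = r2

after  0: r0=0x21 r1=0x0e r2=0xed r3=0xbc r4=0xc5  N=0 Z=0
after  1: r0=0x21 r1=0x0e r2=0xed r3=0xb2 r4=0xc5  N=1 Z=0
after  2: r0=0x21 r1=0x0e r2=0x2f r3=0xb2 r4=0xc5  N=0 Z=0
after  3: r0=0x77 r1=0x0e r2=0x2f r3=0xb2 r4=0xc5  N=0 Z=0
after  4: r0=0x77 r1=0x0e r2=0x3c r3=0xb2 r4=0xc5  N=0 Z=0
after  5: r0=0x77 r1=0x85 r2=0x3c r3=0xb2 r4=0xc5  N=1 Z=0
after  6: r0=0x77 r1=0x85 r2=0x3c r3=0xf7 r4=0xc5  N=1 Z=0
after  7: r0=0xcb r1=0x85 r2=0x3c r3=0xf7 r4=0xc5  N=1 Z=0
after  8: r0=0xcb r1=0x85 r2=0x3c r3=0x40 r4=0xc5  N=0 Z=0
-- IRQ taken; context saved, return-PC = 9 --
mismatch: r2: reported 0x38 vs actual 0x3c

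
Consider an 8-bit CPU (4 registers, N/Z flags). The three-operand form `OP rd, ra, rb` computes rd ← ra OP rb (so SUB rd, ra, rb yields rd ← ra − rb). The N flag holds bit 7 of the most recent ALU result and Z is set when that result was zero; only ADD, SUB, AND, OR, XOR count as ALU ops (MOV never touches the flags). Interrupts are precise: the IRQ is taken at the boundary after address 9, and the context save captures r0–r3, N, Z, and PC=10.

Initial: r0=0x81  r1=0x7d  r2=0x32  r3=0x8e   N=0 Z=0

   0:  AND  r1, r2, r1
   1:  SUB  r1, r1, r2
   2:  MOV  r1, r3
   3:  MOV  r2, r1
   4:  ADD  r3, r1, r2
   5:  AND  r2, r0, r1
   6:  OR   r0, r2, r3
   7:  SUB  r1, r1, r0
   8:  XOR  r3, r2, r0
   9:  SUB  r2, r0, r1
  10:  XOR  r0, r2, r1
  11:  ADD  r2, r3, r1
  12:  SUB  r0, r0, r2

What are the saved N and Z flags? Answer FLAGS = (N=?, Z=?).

after  0: r0=0x81 r1=0x30 r2=0x32 r3=0x8e  N=0 Z=0
after  1: r0=0x81 r1=0xfe r2=0x32 r3=0x8e  N=1 Z=0
after  2: r0=0x81 r1=0x8e r2=0x32 r3=0x8e  N=1 Z=0
after  3: r0=0x81 r1=0x8e r2=0x8e r3=0x8e  N=1 Z=0
after  4: r0=0x81 r1=0x8e r2=0x8e r3=0x1c  N=0 Z=0
after  5: r0=0x81 r1=0x8e r2=0x80 r3=0x1c  N=1 Z=0
after  6: r0=0x9c r1=0x8e r2=0x80 r3=0x1c  N=1 Z=0
after  7: r0=0x9c r1=0xf2 r2=0x80 r3=0x1c  N=1 Z=0
after  8: r0=0x9c r1=0xf2 r2=0x80 r3=0x1c  N=0 Z=0
after  9: r0=0x9c r1=0xf2 r2=0xaa r3=0x1c  N=1 Z=0
-- IRQ taken; context saved, return-PC = 10 --

FLAGS = (N=1, Z=0)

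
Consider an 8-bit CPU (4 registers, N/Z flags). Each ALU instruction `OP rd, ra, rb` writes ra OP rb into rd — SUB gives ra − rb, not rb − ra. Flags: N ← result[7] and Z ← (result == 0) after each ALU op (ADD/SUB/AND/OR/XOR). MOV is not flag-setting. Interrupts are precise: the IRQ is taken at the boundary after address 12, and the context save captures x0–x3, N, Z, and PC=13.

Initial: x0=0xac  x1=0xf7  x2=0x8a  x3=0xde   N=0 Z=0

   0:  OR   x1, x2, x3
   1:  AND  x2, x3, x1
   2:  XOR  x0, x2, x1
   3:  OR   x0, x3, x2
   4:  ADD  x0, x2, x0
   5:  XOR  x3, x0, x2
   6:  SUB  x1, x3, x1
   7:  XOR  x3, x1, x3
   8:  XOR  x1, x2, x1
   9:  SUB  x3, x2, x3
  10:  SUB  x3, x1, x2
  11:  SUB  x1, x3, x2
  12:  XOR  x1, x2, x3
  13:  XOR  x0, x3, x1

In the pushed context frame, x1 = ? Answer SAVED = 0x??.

SAVED = 0xa2

after  0: x0=0xac x1=0xde x2=0x8a x3=0xde  N=1 Z=0
after  1: x0=0xac x1=0xde x2=0xde x3=0xde  N=1 Z=0
after  2: x0=0x00 x1=0xde x2=0xde x3=0xde  N=0 Z=1
after  3: x0=0xde x1=0xde x2=0xde x3=0xde  N=1 Z=0
after  4: x0=0xbc x1=0xde x2=0xde x3=0xde  N=1 Z=0
after  5: x0=0xbc x1=0xde x2=0xde x3=0x62  N=0 Z=0
after  6: x0=0xbc x1=0x84 x2=0xde x3=0x62  N=1 Z=0
after  7: x0=0xbc x1=0x84 x2=0xde x3=0xe6  N=1 Z=0
after  8: x0=0xbc x1=0x5a x2=0xde x3=0xe6  N=0 Z=0
after  9: x0=0xbc x1=0x5a x2=0xde x3=0xf8  N=1 Z=0
after 10: x0=0xbc x1=0x5a x2=0xde x3=0x7c  N=0 Z=0
after 11: x0=0xbc x1=0x9e x2=0xde x3=0x7c  N=1 Z=0
after 12: x0=0xbc x1=0xa2 x2=0xde x3=0x7c  N=1 Z=0
-- IRQ taken; context saved, return-PC = 13 --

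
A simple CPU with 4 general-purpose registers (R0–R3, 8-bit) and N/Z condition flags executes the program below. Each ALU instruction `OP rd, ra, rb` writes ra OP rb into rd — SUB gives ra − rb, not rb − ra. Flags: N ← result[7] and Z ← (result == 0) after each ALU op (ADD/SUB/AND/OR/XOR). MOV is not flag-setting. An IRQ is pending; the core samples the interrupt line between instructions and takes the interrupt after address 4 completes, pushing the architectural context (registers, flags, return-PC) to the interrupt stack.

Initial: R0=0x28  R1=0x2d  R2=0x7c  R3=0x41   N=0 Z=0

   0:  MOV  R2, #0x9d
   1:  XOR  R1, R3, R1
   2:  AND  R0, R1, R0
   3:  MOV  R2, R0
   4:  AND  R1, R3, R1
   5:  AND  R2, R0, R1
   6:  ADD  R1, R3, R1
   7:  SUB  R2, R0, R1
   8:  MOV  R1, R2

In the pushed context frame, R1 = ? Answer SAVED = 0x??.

after  0: R0=0x28 R1=0x2d R2=0x9d R3=0x41  N=0 Z=0
after  1: R0=0x28 R1=0x6c R2=0x9d R3=0x41  N=0 Z=0
after  2: R0=0x28 R1=0x6c R2=0x9d R3=0x41  N=0 Z=0
after  3: R0=0x28 R1=0x6c R2=0x28 R3=0x41  N=0 Z=0
after  4: R0=0x28 R1=0x40 R2=0x28 R3=0x41  N=0 Z=0
-- IRQ taken; context saved, return-PC = 5 --

SAVED = 0x40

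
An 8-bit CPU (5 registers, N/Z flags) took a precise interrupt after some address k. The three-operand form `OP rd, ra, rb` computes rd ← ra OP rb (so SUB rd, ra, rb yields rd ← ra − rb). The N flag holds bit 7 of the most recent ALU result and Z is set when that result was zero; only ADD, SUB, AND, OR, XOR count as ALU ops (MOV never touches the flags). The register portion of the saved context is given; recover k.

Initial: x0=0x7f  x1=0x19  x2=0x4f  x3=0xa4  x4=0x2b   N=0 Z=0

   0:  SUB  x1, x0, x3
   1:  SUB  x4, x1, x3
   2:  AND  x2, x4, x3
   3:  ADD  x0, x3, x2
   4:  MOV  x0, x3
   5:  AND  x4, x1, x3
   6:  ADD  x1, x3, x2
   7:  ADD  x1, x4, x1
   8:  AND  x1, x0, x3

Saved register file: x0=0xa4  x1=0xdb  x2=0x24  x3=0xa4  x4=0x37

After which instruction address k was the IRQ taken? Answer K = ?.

after  0: x0=0x7f x1=0xdb x2=0x4f x3=0xa4 x4=0x2b  N=1 Z=0
after  1: x0=0x7f x1=0xdb x2=0x4f x3=0xa4 x4=0x37  N=0 Z=0
after  2: x0=0x7f x1=0xdb x2=0x24 x3=0xa4 x4=0x37  N=0 Z=0
after  3: x0=0xc8 x1=0xdb x2=0x24 x3=0xa4 x4=0x37  N=1 Z=0
after  4: x0=0xa4 x1=0xdb x2=0x24 x3=0xa4 x4=0x37  N=1 Z=0
-- IRQ taken; context saved, return-PC = 5 --

K = 4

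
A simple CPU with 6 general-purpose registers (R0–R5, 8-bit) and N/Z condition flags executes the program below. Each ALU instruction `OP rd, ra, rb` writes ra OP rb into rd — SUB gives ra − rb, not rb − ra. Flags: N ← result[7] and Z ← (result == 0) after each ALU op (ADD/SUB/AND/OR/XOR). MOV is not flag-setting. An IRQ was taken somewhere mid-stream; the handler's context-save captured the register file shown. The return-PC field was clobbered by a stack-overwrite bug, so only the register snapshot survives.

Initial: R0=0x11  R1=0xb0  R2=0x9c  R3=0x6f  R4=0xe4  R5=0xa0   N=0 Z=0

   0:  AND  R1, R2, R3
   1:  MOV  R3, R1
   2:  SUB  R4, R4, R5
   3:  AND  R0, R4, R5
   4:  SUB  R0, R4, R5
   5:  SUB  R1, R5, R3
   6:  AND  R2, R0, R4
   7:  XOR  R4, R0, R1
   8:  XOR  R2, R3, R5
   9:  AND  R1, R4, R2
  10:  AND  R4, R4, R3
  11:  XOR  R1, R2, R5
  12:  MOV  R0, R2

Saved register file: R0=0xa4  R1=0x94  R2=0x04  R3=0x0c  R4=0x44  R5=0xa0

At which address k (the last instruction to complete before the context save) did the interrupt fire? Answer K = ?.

after  0: R0=0x11 R1=0x0c R2=0x9c R3=0x6f R4=0xe4 R5=0xa0  N=0 Z=0
after  1: R0=0x11 R1=0x0c R2=0x9c R3=0x0c R4=0xe4 R5=0xa0  N=0 Z=0
after  2: R0=0x11 R1=0x0c R2=0x9c R3=0x0c R4=0x44 R5=0xa0  N=0 Z=0
after  3: R0=0x00 R1=0x0c R2=0x9c R3=0x0c R4=0x44 R5=0xa0  N=0 Z=1
after  4: R0=0xa4 R1=0x0c R2=0x9c R3=0x0c R4=0x44 R5=0xa0  N=1 Z=0
after  5: R0=0xa4 R1=0x94 R2=0x9c R3=0x0c R4=0x44 R5=0xa0  N=1 Z=0
after  6: R0=0xa4 R1=0x94 R2=0x04 R3=0x0c R4=0x44 R5=0xa0  N=0 Z=0
-- IRQ taken; context saved, return-PC = 7 --

K = 6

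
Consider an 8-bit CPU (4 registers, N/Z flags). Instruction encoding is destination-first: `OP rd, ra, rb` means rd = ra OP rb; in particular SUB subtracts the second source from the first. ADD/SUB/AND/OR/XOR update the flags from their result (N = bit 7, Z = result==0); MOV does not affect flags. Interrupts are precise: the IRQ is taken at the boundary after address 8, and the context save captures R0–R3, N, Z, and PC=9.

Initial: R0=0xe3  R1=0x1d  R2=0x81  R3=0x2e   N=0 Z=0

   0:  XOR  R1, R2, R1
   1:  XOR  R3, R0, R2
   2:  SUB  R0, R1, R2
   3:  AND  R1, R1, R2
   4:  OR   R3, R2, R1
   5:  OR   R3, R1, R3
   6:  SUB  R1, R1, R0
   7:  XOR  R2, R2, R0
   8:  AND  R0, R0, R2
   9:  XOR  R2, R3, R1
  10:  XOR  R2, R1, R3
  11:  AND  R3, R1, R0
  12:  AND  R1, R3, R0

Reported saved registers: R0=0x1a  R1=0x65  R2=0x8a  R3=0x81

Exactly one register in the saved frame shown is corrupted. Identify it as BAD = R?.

after  0: R0=0xe3 R1=0x9c R2=0x81 R3=0x2e  N=1 Z=0
after  1: R0=0xe3 R1=0x9c R2=0x81 R3=0x62  N=0 Z=0
after  2: R0=0x1b R1=0x9c R2=0x81 R3=0x62  N=0 Z=0
after  3: R0=0x1b R1=0x80 R2=0x81 R3=0x62  N=1 Z=0
after  4: R0=0x1b R1=0x80 R2=0x81 R3=0x81  N=1 Z=0
after  5: R0=0x1b R1=0x80 R2=0x81 R3=0x81  N=1 Z=0
after  6: R0=0x1b R1=0x65 R2=0x81 R3=0x81  N=0 Z=0
after  7: R0=0x1b R1=0x65 R2=0x9a R3=0x81  N=1 Z=0
after  8: R0=0x1a R1=0x65 R2=0x9a R3=0x81  N=0 Z=0
-- IRQ taken; context saved, return-PC = 9 --
mismatch: R2: reported 0x8a vs actual 0x9a

BAD = R2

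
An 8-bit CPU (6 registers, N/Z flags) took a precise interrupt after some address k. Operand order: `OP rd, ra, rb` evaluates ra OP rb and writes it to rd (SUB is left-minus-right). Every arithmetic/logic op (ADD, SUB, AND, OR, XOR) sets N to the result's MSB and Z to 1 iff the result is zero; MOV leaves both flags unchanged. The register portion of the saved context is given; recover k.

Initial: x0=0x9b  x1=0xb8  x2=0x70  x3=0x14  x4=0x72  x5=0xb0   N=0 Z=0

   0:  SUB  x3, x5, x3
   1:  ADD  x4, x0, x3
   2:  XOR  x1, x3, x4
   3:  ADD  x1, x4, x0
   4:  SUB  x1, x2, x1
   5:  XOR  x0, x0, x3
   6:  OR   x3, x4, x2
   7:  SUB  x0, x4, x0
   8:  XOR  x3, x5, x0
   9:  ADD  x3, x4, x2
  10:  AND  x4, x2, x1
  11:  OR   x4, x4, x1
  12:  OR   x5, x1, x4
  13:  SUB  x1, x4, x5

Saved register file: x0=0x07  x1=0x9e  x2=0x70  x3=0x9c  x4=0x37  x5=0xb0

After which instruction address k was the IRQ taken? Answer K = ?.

after  0: x0=0x9b x1=0xb8 x2=0x70 x3=0x9c x4=0x72 x5=0xb0  N=1 Z=0
after  1: x0=0x9b x1=0xb8 x2=0x70 x3=0x9c x4=0x37 x5=0xb0  N=0 Z=0
after  2: x0=0x9b x1=0xab x2=0x70 x3=0x9c x4=0x37 x5=0xb0  N=1 Z=0
after  3: x0=0x9b x1=0xd2 x2=0x70 x3=0x9c x4=0x37 x5=0xb0  N=1 Z=0
after  4: x0=0x9b x1=0x9e x2=0x70 x3=0x9c x4=0x37 x5=0xb0  N=1 Z=0
after  5: x0=0x07 x1=0x9e x2=0x70 x3=0x9c x4=0x37 x5=0xb0  N=0 Z=0
-- IRQ taken; context saved, return-PC = 6 --

K = 5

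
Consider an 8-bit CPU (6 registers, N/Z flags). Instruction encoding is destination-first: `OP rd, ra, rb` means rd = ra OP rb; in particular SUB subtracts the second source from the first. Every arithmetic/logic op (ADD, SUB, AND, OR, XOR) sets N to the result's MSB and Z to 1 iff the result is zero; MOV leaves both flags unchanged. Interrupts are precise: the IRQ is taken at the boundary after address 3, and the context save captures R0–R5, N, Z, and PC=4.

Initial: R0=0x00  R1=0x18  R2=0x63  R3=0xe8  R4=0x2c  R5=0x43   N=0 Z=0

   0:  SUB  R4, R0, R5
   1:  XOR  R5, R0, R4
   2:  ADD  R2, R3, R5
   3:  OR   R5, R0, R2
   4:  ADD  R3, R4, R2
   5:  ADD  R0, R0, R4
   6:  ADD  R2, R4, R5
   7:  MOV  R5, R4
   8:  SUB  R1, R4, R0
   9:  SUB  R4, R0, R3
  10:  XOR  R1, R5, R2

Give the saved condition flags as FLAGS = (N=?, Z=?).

after  0: R0=0x00 R1=0x18 R2=0x63 R3=0xe8 R4=0xbd R5=0x43  N=1 Z=0
after  1: R0=0x00 R1=0x18 R2=0x63 R3=0xe8 R4=0xbd R5=0xbd  N=1 Z=0
after  2: R0=0x00 R1=0x18 R2=0xa5 R3=0xe8 R4=0xbd R5=0xbd  N=1 Z=0
after  3: R0=0x00 R1=0x18 R2=0xa5 R3=0xe8 R4=0xbd R5=0xa5  N=1 Z=0
-- IRQ taken; context saved, return-PC = 4 --

FLAGS = (N=1, Z=0)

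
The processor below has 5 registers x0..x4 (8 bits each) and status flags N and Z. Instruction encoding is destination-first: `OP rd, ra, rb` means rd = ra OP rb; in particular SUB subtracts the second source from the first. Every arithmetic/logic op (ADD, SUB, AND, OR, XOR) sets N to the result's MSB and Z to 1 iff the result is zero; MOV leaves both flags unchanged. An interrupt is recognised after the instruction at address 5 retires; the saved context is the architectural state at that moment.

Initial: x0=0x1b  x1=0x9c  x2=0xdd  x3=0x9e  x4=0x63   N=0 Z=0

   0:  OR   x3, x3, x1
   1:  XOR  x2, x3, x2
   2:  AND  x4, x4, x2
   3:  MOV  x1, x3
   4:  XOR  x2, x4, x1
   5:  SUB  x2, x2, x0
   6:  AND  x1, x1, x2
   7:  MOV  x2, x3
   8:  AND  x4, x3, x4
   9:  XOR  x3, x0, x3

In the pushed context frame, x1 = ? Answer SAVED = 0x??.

after  0: x0=0x1b x1=0x9c x2=0xdd x3=0x9e x4=0x63  N=1 Z=0
after  1: x0=0x1b x1=0x9c x2=0x43 x3=0x9e x4=0x63  N=0 Z=0
after  2: x0=0x1b x1=0x9c x2=0x43 x3=0x9e x4=0x43  N=0 Z=0
after  3: x0=0x1b x1=0x9e x2=0x43 x3=0x9e x4=0x43  N=0 Z=0
after  4: x0=0x1b x1=0x9e x2=0xdd x3=0x9e x4=0x43  N=1 Z=0
after  5: x0=0x1b x1=0x9e x2=0xc2 x3=0x9e x4=0x43  N=1 Z=0
-- IRQ taken; context saved, return-PC = 6 --

SAVED = 0x9e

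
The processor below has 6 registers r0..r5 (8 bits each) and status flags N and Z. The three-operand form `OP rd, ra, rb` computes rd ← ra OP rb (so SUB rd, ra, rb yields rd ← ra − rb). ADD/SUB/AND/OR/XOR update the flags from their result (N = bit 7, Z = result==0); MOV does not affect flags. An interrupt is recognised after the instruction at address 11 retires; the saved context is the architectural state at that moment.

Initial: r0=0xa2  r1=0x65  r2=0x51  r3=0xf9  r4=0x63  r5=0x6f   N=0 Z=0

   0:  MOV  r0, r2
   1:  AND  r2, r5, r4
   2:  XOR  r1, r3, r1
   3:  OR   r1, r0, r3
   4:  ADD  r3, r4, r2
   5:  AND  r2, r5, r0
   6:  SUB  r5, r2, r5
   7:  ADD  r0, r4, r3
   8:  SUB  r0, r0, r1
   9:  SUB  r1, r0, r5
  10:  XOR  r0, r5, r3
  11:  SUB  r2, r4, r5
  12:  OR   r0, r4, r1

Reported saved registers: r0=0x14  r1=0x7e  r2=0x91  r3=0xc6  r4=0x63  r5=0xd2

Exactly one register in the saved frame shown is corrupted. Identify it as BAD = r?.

after  0: r0=0x51 r1=0x65 r2=0x51 r3=0xf9 r4=0x63 r5=0x6f  N=0 Z=0
after  1: r0=0x51 r1=0x65 r2=0x63 r3=0xf9 r4=0x63 r5=0x6f  N=0 Z=0
after  2: r0=0x51 r1=0x9c r2=0x63 r3=0xf9 r4=0x63 r5=0x6f  N=1 Z=0
after  3: r0=0x51 r1=0xf9 r2=0x63 r3=0xf9 r4=0x63 r5=0x6f  N=1 Z=0
after  4: r0=0x51 r1=0xf9 r2=0x63 r3=0xc6 r4=0x63 r5=0x6f  N=1 Z=0
after  5: r0=0x51 r1=0xf9 r2=0x41 r3=0xc6 r4=0x63 r5=0x6f  N=0 Z=0
after  6: r0=0x51 r1=0xf9 r2=0x41 r3=0xc6 r4=0x63 r5=0xd2  N=1 Z=0
after  7: r0=0x29 r1=0xf9 r2=0x41 r3=0xc6 r4=0x63 r5=0xd2  N=0 Z=0
after  8: r0=0x30 r1=0xf9 r2=0x41 r3=0xc6 r4=0x63 r5=0xd2  N=0 Z=0
after  9: r0=0x30 r1=0x5e r2=0x41 r3=0xc6 r4=0x63 r5=0xd2  N=0 Z=0
after 10: r0=0x14 r1=0x5e r2=0x41 r3=0xc6 r4=0x63 r5=0xd2  N=0 Z=0
after 11: r0=0x14 r1=0x5e r2=0x91 r3=0xc6 r4=0x63 r5=0xd2  N=1 Z=0
-- IRQ taken; context saved, return-PC = 12 --
mismatch: r1: reported 0x7e vs actual 0x5e

BAD = r1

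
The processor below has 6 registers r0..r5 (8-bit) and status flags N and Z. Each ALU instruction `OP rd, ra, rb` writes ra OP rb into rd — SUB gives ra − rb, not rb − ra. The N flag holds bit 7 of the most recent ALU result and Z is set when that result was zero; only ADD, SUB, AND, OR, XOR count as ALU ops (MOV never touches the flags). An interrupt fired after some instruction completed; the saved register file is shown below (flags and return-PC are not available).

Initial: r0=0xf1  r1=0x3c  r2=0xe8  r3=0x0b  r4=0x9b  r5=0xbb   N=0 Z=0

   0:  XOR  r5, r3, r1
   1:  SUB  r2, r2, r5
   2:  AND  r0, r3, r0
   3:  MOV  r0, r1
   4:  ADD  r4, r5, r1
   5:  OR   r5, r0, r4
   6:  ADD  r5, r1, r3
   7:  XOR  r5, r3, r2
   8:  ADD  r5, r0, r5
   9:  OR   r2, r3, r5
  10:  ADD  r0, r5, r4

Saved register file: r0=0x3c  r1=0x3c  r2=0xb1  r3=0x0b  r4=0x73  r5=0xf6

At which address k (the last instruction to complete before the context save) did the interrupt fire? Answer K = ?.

after  0: r0=0xf1 r1=0x3c r2=0xe8 r3=0x0b r4=0x9b r5=0x37  N=0 Z=0
after  1: r0=0xf1 r1=0x3c r2=0xb1 r3=0x0b r4=0x9b r5=0x37  N=1 Z=0
after  2: r0=0x01 r1=0x3c r2=0xb1 r3=0x0b r4=0x9b r5=0x37  N=0 Z=0
after  3: r0=0x3c r1=0x3c r2=0xb1 r3=0x0b r4=0x9b r5=0x37  N=0 Z=0
after  4: r0=0x3c r1=0x3c r2=0xb1 r3=0x0b r4=0x73 r5=0x37  N=0 Z=0
after  5: r0=0x3c r1=0x3c r2=0xb1 r3=0x0b r4=0x73 r5=0x7f  N=0 Z=0
after  6: r0=0x3c r1=0x3c r2=0xb1 r3=0x0b r4=0x73 r5=0x47  N=0 Z=0
after  7: r0=0x3c r1=0x3c r2=0xb1 r3=0x0b r4=0x73 r5=0xba  N=1 Z=0
after  8: r0=0x3c r1=0x3c r2=0xb1 r3=0x0b r4=0x73 r5=0xf6  N=1 Z=0
-- IRQ taken; context saved, return-PC = 9 --

K = 8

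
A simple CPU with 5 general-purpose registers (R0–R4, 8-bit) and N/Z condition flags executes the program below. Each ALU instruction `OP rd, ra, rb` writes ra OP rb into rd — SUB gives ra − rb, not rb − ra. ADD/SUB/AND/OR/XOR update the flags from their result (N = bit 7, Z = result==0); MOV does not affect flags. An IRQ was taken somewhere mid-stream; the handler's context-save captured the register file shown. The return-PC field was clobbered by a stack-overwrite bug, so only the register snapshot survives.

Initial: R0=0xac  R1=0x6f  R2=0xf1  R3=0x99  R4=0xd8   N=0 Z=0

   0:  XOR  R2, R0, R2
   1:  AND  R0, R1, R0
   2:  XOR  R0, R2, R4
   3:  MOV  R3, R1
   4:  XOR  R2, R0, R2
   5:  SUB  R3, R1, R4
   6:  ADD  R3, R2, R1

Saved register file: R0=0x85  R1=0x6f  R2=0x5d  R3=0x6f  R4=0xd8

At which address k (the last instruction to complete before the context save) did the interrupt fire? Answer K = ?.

after  0: R0=0xac R1=0x6f R2=0x5d R3=0x99 R4=0xd8  N=0 Z=0
after  1: R0=0x2c R1=0x6f R2=0x5d R3=0x99 R4=0xd8  N=0 Z=0
after  2: R0=0x85 R1=0x6f R2=0x5d R3=0x99 R4=0xd8  N=1 Z=0
after  3: R0=0x85 R1=0x6f R2=0x5d R3=0x6f R4=0xd8  N=1 Z=0
-- IRQ taken; context saved, return-PC = 4 --

K = 3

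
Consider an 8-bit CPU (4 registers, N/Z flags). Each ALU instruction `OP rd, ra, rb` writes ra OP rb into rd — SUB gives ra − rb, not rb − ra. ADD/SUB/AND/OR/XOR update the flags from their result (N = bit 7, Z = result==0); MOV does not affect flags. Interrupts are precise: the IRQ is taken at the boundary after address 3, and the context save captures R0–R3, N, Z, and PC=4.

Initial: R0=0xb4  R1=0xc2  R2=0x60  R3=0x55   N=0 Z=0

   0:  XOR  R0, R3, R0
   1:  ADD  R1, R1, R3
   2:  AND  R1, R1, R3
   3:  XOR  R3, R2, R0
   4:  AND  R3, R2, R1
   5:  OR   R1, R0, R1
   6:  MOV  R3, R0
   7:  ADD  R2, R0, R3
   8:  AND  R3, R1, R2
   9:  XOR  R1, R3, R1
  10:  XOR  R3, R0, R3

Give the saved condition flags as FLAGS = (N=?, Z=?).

FLAGS = (N=1, Z=0)

after  0: R0=0xe1 R1=0xc2 R2=0x60 R3=0x55  N=1 Z=0
after  1: R0=0xe1 R1=0x17 R2=0x60 R3=0x55  N=0 Z=0
after  2: R0=0xe1 R1=0x15 R2=0x60 R3=0x55  N=0 Z=0
after  3: R0=0xe1 R1=0x15 R2=0x60 R3=0x81  N=1 Z=0
-- IRQ taken; context saved, return-PC = 4 --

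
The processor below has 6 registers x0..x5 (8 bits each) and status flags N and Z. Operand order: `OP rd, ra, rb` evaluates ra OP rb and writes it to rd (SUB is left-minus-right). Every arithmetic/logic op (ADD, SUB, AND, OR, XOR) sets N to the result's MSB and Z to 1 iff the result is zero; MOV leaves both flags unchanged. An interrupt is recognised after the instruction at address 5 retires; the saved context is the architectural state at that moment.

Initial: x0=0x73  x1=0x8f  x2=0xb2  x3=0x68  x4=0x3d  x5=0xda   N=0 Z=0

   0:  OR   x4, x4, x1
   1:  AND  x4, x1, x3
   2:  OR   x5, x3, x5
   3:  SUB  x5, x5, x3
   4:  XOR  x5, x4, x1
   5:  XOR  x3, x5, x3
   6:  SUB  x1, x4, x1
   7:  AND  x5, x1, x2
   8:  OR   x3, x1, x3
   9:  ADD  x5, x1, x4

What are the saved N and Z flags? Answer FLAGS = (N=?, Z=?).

FLAGS = (N=1, Z=0)

after  0: x0=0x73 x1=0x8f x2=0xb2 x3=0x68 x4=0xbf x5=0xda  N=1 Z=0
after  1: x0=0x73 x1=0x8f x2=0xb2 x3=0x68 x4=0x08 x5=0xda  N=0 Z=0
after  2: x0=0x73 x1=0x8f x2=0xb2 x3=0x68 x4=0x08 x5=0xfa  N=1 Z=0
after  3: x0=0x73 x1=0x8f x2=0xb2 x3=0x68 x4=0x08 x5=0x92  N=1 Z=0
after  4: x0=0x73 x1=0x8f x2=0xb2 x3=0x68 x4=0x08 x5=0x87  N=1 Z=0
after  5: x0=0x73 x1=0x8f x2=0xb2 x3=0xef x4=0x08 x5=0x87  N=1 Z=0
-- IRQ taken; context saved, return-PC = 6 --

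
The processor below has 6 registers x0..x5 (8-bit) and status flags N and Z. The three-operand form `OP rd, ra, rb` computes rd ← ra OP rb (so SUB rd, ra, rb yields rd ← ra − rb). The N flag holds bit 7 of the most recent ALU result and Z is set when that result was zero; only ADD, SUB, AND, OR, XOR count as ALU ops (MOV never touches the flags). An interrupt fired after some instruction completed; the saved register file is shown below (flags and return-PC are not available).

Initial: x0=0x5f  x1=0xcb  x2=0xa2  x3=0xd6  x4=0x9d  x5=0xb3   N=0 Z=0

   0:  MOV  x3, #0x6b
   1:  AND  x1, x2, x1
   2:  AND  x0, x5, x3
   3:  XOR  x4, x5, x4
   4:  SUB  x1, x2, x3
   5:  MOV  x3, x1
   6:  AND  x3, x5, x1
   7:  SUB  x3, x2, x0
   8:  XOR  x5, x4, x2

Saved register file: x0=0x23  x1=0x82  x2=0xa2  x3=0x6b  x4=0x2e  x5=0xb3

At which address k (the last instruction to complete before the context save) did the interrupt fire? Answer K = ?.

after  0: x0=0x5f x1=0xcb x2=0xa2 x3=0x6b x4=0x9d x5=0xb3  N=0 Z=0
after  1: x0=0x5f x1=0x82 x2=0xa2 x3=0x6b x4=0x9d x5=0xb3  N=1 Z=0
after  2: x0=0x23 x1=0x82 x2=0xa2 x3=0x6b x4=0x9d x5=0xb3  N=0 Z=0
after  3: x0=0x23 x1=0x82 x2=0xa2 x3=0x6b x4=0x2e x5=0xb3  N=0 Z=0
-- IRQ taken; context saved, return-PC = 4 --

K = 3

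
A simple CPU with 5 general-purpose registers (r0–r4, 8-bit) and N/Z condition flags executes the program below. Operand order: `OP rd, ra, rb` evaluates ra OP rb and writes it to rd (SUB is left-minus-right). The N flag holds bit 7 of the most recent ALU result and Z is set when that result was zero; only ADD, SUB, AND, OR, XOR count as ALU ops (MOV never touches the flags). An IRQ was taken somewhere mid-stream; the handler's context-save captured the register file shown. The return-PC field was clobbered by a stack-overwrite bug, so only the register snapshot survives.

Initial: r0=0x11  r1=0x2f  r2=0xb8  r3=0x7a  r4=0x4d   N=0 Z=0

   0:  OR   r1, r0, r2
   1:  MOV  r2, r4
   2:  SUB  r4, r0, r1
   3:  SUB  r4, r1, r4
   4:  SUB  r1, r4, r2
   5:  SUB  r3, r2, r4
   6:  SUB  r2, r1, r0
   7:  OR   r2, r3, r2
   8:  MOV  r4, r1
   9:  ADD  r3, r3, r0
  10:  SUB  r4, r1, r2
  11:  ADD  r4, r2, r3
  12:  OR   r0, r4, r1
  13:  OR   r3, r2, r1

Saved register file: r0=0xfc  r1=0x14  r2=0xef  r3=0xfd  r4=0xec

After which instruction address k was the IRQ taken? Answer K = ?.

after  0: r0=0x11 r1=0xb9 r2=0xb8 r3=0x7a r4=0x4d  N=1 Z=0
after  1: r0=0x11 r1=0xb9 r2=0x4d r3=0x7a r4=0x4d  N=1 Z=0
after  2: r0=0x11 r1=0xb9 r2=0x4d r3=0x7a r4=0x58  N=0 Z=0
after  3: r0=0x11 r1=0xb9 r2=0x4d r3=0x7a r4=0x61  N=0 Z=0
after  4: r0=0x11 r1=0x14 r2=0x4d r3=0x7a r4=0x61  N=0 Z=0
after  5: r0=0x11 r1=0x14 r2=0x4d r3=0xec r4=0x61  N=1 Z=0
after  6: r0=0x11 r1=0x14 r2=0x03 r3=0xec r4=0x61  N=0 Z=0
after  7: r0=0x11 r1=0x14 r2=0xef r3=0xec r4=0x61  N=1 Z=0
after  8: r0=0x11 r1=0x14 r2=0xef r3=0xec r4=0x14  N=1 Z=0
after  9: r0=0x11 r1=0x14 r2=0xef r3=0xfd r4=0x14  N=1 Z=0
after 10: r0=0x11 r1=0x14 r2=0xef r3=0xfd r4=0x25  N=0 Z=0
after 11: r0=0x11 r1=0x14 r2=0xef r3=0xfd r4=0xec  N=1 Z=0
after 12: r0=0xfc r1=0x14 r2=0xef r3=0xfd r4=0xec  N=1 Z=0
-- IRQ taken; context saved, return-PC = 13 --

K = 12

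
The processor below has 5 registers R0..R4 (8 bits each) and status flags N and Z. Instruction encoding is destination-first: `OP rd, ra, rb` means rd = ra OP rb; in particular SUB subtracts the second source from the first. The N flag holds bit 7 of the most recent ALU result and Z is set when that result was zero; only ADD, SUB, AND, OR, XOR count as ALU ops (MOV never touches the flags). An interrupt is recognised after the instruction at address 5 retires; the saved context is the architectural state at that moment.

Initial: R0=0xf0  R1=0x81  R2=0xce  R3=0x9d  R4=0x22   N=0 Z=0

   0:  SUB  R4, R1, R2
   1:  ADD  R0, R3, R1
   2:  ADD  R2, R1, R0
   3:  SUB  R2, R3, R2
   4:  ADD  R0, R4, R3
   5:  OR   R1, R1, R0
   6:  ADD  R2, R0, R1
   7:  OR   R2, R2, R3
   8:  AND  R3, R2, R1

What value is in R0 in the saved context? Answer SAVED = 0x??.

SAVED = 0x50

after  0: R0=0xf0 R1=0x81 R2=0xce R3=0x9d R4=0xb3  N=1 Z=0
after  1: R0=0x1e R1=0x81 R2=0xce R3=0x9d R4=0xb3  N=0 Z=0
after  2: R0=0x1e R1=0x81 R2=0x9f R3=0x9d R4=0xb3  N=1 Z=0
after  3: R0=0x1e R1=0x81 R2=0xfe R3=0x9d R4=0xb3  N=1 Z=0
after  4: R0=0x50 R1=0x81 R2=0xfe R3=0x9d R4=0xb3  N=0 Z=0
after  5: R0=0x50 R1=0xd1 R2=0xfe R3=0x9d R4=0xb3  N=1 Z=0
-- IRQ taken; context saved, return-PC = 6 --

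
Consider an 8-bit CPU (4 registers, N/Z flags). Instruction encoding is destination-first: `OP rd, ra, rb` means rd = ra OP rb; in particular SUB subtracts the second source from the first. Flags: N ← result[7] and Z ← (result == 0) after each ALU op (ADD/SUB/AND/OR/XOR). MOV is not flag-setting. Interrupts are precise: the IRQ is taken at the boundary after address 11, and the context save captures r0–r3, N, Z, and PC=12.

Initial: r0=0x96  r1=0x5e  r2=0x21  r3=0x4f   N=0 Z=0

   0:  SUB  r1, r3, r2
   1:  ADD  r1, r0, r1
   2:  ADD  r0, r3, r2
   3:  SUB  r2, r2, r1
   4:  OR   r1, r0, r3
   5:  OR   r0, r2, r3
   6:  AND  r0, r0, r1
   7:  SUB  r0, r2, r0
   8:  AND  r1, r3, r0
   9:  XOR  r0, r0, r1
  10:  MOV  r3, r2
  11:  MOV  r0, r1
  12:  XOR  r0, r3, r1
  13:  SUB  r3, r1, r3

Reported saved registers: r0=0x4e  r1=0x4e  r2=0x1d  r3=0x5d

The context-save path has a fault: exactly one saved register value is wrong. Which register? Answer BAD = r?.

BAD = r2

after  0: r0=0x96 r1=0x2e r2=0x21 r3=0x4f  N=0 Z=0
after  1: r0=0x96 r1=0xc4 r2=0x21 r3=0x4f  N=1 Z=0
after  2: r0=0x70 r1=0xc4 r2=0x21 r3=0x4f  N=0 Z=0
after  3: r0=0x70 r1=0xc4 r2=0x5d r3=0x4f  N=0 Z=0
after  4: r0=0x70 r1=0x7f r2=0x5d r3=0x4f  N=0 Z=0
after  5: r0=0x5f r1=0x7f r2=0x5d r3=0x4f  N=0 Z=0
after  6: r0=0x5f r1=0x7f r2=0x5d r3=0x4f  N=0 Z=0
after  7: r0=0xfe r1=0x7f r2=0x5d r3=0x4f  N=1 Z=0
after  8: r0=0xfe r1=0x4e r2=0x5d r3=0x4f  N=0 Z=0
after  9: r0=0xb0 r1=0x4e r2=0x5d r3=0x4f  N=1 Z=0
after 10: r0=0xb0 r1=0x4e r2=0x5d r3=0x5d  N=1 Z=0
after 11: r0=0x4e r1=0x4e r2=0x5d r3=0x5d  N=1 Z=0
-- IRQ taken; context saved, return-PC = 12 --
mismatch: r2: reported 0x1d vs actual 0x5d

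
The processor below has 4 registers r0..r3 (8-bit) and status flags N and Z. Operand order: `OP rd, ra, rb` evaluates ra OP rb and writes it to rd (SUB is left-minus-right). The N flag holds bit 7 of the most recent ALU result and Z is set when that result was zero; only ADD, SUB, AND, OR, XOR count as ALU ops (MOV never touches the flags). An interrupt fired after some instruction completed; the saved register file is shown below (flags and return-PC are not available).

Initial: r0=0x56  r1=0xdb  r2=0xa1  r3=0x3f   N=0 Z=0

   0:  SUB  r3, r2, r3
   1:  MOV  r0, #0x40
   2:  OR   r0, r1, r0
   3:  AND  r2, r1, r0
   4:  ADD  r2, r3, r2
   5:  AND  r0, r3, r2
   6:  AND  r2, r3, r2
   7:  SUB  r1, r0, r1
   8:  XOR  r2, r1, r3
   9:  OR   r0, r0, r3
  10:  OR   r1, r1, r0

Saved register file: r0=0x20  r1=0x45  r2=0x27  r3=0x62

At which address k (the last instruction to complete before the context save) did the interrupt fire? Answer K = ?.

after  0: r0=0x56 r1=0xdb r2=0xa1 r3=0x62  N=0 Z=0
after  1: r0=0x40 r1=0xdb r2=0xa1 r3=0x62  N=0 Z=0
after  2: r0=0xdb r1=0xdb r2=0xa1 r3=0x62  N=1 Z=0
after  3: r0=0xdb r1=0xdb r2=0xdb r3=0x62  N=1 Z=0
after  4: r0=0xdb r1=0xdb r2=0x3d r3=0x62  N=0 Z=0
after  5: r0=0x20 r1=0xdb r2=0x3d r3=0x62  N=0 Z=0
after  6: r0=0x20 r1=0xdb r2=0x20 r3=0x62  N=0 Z=0
after  7: r0=0x20 r1=0x45 r2=0x20 r3=0x62  N=0 Z=0
after  8: r0=0x20 r1=0x45 r2=0x27 r3=0x62  N=0 Z=0
-- IRQ taken; context saved, return-PC = 9 --

K = 8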